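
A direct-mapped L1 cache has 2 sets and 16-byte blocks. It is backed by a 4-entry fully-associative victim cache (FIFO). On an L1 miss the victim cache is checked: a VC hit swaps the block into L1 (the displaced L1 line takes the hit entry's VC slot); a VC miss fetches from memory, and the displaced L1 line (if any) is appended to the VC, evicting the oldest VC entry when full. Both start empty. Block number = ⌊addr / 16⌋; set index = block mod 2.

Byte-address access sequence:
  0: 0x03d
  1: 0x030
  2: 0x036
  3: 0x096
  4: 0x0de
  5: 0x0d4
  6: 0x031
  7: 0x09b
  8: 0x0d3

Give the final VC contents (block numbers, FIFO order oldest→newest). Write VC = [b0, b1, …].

VC = [9, 3]

  [0] addr=0x3d blk=3 s=1: MISS | VC []
  [1] addr=0x30 blk=3 s=1: L1-HIT | VC []
  [2] addr=0x36 blk=3 s=1: L1-HIT | VC []
  [3] addr=0x96 blk=9 s=1: MISS | VC [3]
  [4] addr=0xde blk=13 s=1: MISS | VC [3, 9]
  [5] addr=0xd4 blk=13 s=1: L1-HIT | VC [3, 9]
  [6] addr=0x31 blk=3 s=1: VC-HIT | VC [13, 9]
  [7] addr=0x9b blk=9 s=1: VC-HIT | VC [13, 3]
  [8] addr=0xd3 blk=13 s=1: VC-HIT | VC [9, 3]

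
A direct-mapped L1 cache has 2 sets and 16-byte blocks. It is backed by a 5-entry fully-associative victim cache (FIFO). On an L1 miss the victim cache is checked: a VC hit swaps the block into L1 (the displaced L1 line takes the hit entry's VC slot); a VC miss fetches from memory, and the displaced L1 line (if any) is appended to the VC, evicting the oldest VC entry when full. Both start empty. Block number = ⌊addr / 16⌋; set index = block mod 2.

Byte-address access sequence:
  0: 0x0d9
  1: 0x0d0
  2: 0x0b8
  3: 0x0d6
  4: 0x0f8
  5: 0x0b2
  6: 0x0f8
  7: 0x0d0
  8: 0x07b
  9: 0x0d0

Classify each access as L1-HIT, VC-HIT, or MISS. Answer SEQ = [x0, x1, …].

#0 0xd9→b13/s1 MISS; vc=[]
#1 0xd0→b13/s1 L1-HIT; vc=[]
#2 0xb8→b11/s1 MISS; vc=[13]
#3 0xd6→b13/s1 VC-HIT; vc=[11]
#4 0xf8→b15/s1 MISS; vc=[11,13]
#5 0xb2→b11/s1 VC-HIT; vc=[15,13]
#6 0xf8→b15/s1 VC-HIT; vc=[11,13]
#7 0xd0→b13/s1 VC-HIT; vc=[11,15]
#8 0x7b→b7/s1 MISS; vc=[11,15,13]
#9 0xd0→b13/s1 VC-HIT; vc=[11,15,7]

SEQ = [MISS, L1-HIT, MISS, VC-HIT, MISS, VC-HIT, VC-HIT, VC-HIT, MISS, VC-HIT]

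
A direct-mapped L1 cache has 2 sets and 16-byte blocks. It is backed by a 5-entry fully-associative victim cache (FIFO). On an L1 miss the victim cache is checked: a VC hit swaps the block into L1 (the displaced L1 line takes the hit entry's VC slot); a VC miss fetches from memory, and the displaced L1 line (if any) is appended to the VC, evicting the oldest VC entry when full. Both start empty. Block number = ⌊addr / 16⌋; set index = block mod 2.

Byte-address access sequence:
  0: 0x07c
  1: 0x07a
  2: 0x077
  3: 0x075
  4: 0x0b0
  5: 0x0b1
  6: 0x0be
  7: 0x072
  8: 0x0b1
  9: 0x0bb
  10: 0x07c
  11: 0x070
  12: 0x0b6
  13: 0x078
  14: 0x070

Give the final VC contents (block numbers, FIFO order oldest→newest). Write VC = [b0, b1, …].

#0 0x7c→b7/s1 MISS; vc=[]
#1 0x7a→b7/s1 L1-HIT; vc=[]
#2 0x77→b7/s1 L1-HIT; vc=[]
#3 0x75→b7/s1 L1-HIT; vc=[]
#4 0xb0→b11/s1 MISS; vc=[7]
#5 0xb1→b11/s1 L1-HIT; vc=[7]
#6 0xbe→b11/s1 L1-HIT; vc=[7]
#7 0x72→b7/s1 VC-HIT; vc=[11]
#8 0xb1→b11/s1 VC-HIT; vc=[7]
#9 0xbb→b11/s1 L1-HIT; vc=[7]
#10 0x7c→b7/s1 VC-HIT; vc=[11]
#11 0x70→b7/s1 L1-HIT; vc=[11]
#12 0xb6→b11/s1 VC-HIT; vc=[7]
#13 0x78→b7/s1 VC-HIT; vc=[11]
#14 0x70→b7/s1 L1-HIT; vc=[11]

VC = [11]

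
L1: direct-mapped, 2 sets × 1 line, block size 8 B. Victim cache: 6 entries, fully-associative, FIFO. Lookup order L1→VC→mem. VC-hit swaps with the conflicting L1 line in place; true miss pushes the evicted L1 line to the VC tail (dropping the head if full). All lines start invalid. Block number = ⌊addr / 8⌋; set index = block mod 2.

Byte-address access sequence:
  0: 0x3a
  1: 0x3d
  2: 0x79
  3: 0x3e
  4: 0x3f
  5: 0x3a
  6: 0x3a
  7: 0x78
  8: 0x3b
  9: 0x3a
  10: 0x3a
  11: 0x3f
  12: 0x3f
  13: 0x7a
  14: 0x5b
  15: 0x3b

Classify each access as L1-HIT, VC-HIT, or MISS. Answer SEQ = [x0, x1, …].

SEQ = [MISS, L1-HIT, MISS, VC-HIT, L1-HIT, L1-HIT, L1-HIT, VC-HIT, VC-HIT, L1-HIT, L1-HIT, L1-HIT, L1-HIT, VC-HIT, MISS, VC-HIT]

0: 0x3a (blk 7, set 1) → MISS  vc=[]
1: 0x3d (blk 7, set 1) → L1-HIT  vc=[]
2: 0x79 (blk 15, set 1) → MISS  vc=[7]
3: 0x3e (blk 7, set 1) → VC-HIT  vc=[15]
4: 0x3f (blk 7, set 1) → L1-HIT  vc=[15]
5: 0x3a (blk 7, set 1) → L1-HIT  vc=[15]
6: 0x3a (blk 7, set 1) → L1-HIT  vc=[15]
7: 0x78 (blk 15, set 1) → VC-HIT  vc=[7]
8: 0x3b (blk 7, set 1) → VC-HIT  vc=[15]
9: 0x3a (blk 7, set 1) → L1-HIT  vc=[15]
10: 0x3a (blk 7, set 1) → L1-HIT  vc=[15]
11: 0x3f (blk 7, set 1) → L1-HIT  vc=[15]
12: 0x3f (blk 7, set 1) → L1-HIT  vc=[15]
13: 0x7a (blk 15, set 1) → VC-HIT  vc=[7]
14: 0x5b (blk 11, set 1) → MISS  vc=[7, 15]
15: 0x3b (blk 7, set 1) → VC-HIT  vc=[11, 15]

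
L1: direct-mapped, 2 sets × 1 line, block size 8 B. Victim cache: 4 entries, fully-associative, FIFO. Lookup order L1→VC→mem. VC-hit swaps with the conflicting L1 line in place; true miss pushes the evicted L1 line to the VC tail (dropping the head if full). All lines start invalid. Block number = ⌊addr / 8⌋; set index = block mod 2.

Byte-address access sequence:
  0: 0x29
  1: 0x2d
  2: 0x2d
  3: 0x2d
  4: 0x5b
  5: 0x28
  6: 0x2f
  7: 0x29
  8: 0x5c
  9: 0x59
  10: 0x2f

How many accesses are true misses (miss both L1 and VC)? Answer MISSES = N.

  [0] addr=0x29 blk=5 s=1: MISS | VC []
  [1] addr=0x2d blk=5 s=1: L1-HIT | VC []
  [2] addr=0x2d blk=5 s=1: L1-HIT | VC []
  [3] addr=0x2d blk=5 s=1: L1-HIT | VC []
  [4] addr=0x5b blk=11 s=1: MISS | VC [5]
  [5] addr=0x28 blk=5 s=1: VC-HIT | VC [11]
  [6] addr=0x2f blk=5 s=1: L1-HIT | VC [11]
  [7] addr=0x29 blk=5 s=1: L1-HIT | VC [11]
  [8] addr=0x5c blk=11 s=1: VC-HIT | VC [5]
  [9] addr=0x59 blk=11 s=1: L1-HIT | VC [5]
  [10] addr=0x2f blk=5 s=1: VC-HIT | VC [11]

MISSES = 2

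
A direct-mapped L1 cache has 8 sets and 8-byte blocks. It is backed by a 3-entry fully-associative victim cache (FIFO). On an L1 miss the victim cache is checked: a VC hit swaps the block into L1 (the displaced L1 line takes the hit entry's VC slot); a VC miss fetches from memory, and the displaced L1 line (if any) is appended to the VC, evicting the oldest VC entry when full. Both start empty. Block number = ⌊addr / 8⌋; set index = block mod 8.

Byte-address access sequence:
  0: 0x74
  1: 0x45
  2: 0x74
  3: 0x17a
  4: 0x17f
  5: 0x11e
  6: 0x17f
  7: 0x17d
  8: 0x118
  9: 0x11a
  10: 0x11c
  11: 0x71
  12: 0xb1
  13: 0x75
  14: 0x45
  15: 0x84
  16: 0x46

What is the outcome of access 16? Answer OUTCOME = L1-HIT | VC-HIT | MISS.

OUTCOME = VC-HIT

0: 0x74 (blk 14, set 6) → MISS  vc=[]
1: 0x45 (blk 8, set 0) → MISS  vc=[]
2: 0x74 (blk 14, set 6) → L1-HIT  vc=[]
3: 0x17a (blk 47, set 7) → MISS  vc=[]
4: 0x17f (blk 47, set 7) → L1-HIT  vc=[]
5: 0x11e (blk 35, set 3) → MISS  vc=[]
6: 0x17f (blk 47, set 7) → L1-HIT  vc=[]
7: 0x17d (blk 47, set 7) → L1-HIT  vc=[]
8: 0x118 (blk 35, set 3) → L1-HIT  vc=[]
9: 0x11a (blk 35, set 3) → L1-HIT  vc=[]
10: 0x11c (blk 35, set 3) → L1-HIT  vc=[]
11: 0x71 (blk 14, set 6) → L1-HIT  vc=[]
12: 0xb1 (blk 22, set 6) → MISS  vc=[14]
13: 0x75 (blk 14, set 6) → VC-HIT  vc=[22]
14: 0x45 (blk 8, set 0) → L1-HIT  vc=[22]
15: 0x84 (blk 16, set 0) → MISS  vc=[22, 8]
16: 0x46 (blk 8, set 0) → VC-HIT  vc=[22, 16]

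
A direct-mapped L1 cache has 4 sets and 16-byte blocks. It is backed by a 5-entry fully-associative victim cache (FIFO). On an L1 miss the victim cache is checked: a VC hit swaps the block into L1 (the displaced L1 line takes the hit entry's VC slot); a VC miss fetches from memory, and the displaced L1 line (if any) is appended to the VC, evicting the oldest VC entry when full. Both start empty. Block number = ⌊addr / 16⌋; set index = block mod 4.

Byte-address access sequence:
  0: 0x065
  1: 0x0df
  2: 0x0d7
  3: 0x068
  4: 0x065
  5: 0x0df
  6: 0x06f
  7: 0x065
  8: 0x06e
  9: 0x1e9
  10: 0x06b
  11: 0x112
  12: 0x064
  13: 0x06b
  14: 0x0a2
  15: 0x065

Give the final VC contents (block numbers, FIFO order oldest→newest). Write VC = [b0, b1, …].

VC = [30, 13, 10]

#0 0x65→b6/s2 MISS; vc=[]
#1 0xdf→b13/s1 MISS; vc=[]
#2 0xd7→b13/s1 L1-HIT; vc=[]
#3 0x68→b6/s2 L1-HIT; vc=[]
#4 0x65→b6/s2 L1-HIT; vc=[]
#5 0xdf→b13/s1 L1-HIT; vc=[]
#6 0x6f→b6/s2 L1-HIT; vc=[]
#7 0x65→b6/s2 L1-HIT; vc=[]
#8 0x6e→b6/s2 L1-HIT; vc=[]
#9 0x1e9→b30/s2 MISS; vc=[6]
#10 0x6b→b6/s2 VC-HIT; vc=[30]
#11 0x112→b17/s1 MISS; vc=[30,13]
#12 0x64→b6/s2 L1-HIT; vc=[30,13]
#13 0x6b→b6/s2 L1-HIT; vc=[30,13]
#14 0xa2→b10/s2 MISS; vc=[30,13,6]
#15 0x65→b6/s2 VC-HIT; vc=[30,13,10]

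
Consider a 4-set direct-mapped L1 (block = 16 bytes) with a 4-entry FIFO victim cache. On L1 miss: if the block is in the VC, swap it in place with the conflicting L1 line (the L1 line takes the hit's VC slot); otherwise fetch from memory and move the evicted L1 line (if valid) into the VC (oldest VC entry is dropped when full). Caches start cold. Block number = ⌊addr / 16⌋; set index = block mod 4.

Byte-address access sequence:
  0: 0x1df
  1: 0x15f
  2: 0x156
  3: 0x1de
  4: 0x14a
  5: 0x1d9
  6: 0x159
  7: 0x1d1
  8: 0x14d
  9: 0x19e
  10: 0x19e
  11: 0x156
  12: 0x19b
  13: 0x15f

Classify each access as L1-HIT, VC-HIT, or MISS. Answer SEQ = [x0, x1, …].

SEQ = [MISS, MISS, L1-HIT, VC-HIT, MISS, L1-HIT, VC-HIT, VC-HIT, L1-HIT, MISS, L1-HIT, VC-HIT, VC-HIT, VC-HIT]

#0 0x1df→b29/s1 MISS; vc=[]
#1 0x15f→b21/s1 MISS; vc=[29]
#2 0x156→b21/s1 L1-HIT; vc=[29]
#3 0x1de→b29/s1 VC-HIT; vc=[21]
#4 0x14a→b20/s0 MISS; vc=[21]
#5 0x1d9→b29/s1 L1-HIT; vc=[21]
#6 0x159→b21/s1 VC-HIT; vc=[29]
#7 0x1d1→b29/s1 VC-HIT; vc=[21]
#8 0x14d→b20/s0 L1-HIT; vc=[21]
#9 0x19e→b25/s1 MISS; vc=[21,29]
#10 0x19e→b25/s1 L1-HIT; vc=[21,29]
#11 0x156→b21/s1 VC-HIT; vc=[25,29]
#12 0x19b→b25/s1 VC-HIT; vc=[21,29]
#13 0x15f→b21/s1 VC-HIT; vc=[25,29]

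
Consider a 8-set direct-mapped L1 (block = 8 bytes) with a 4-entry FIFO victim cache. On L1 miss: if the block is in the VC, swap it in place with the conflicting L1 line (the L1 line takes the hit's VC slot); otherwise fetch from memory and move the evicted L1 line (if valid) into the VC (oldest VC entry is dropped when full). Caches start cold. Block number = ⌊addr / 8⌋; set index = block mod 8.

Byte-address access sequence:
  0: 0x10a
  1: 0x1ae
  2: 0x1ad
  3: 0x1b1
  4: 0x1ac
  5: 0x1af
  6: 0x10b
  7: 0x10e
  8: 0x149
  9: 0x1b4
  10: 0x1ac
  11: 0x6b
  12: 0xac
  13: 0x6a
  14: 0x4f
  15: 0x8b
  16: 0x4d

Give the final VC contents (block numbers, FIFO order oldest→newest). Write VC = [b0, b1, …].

VC = [53, 21, 41, 17]

0: 0x10a (blk 33, set 1) → MISS  vc=[]
1: 0x1ae (blk 53, set 5) → MISS  vc=[]
2: 0x1ad (blk 53, set 5) → L1-HIT  vc=[]
3: 0x1b1 (blk 54, set 6) → MISS  vc=[]
4: 0x1ac (blk 53, set 5) → L1-HIT  vc=[]
5: 0x1af (blk 53, set 5) → L1-HIT  vc=[]
6: 0x10b (blk 33, set 1) → L1-HIT  vc=[]
7: 0x10e (blk 33, set 1) → L1-HIT  vc=[]
8: 0x149 (blk 41, set 1) → MISS  vc=[33]
9: 0x1b4 (blk 54, set 6) → L1-HIT  vc=[33]
10: 0x1ac (blk 53, set 5) → L1-HIT  vc=[33]
11: 0x6b (blk 13, set 5) → MISS  vc=[33, 53]
12: 0xac (blk 21, set 5) → MISS  vc=[33, 53, 13]
13: 0x6a (blk 13, set 5) → VC-HIT  vc=[33, 53, 21]
14: 0x4f (blk 9, set 1) → MISS  vc=[33, 53, 21, 41]
15: 0x8b (blk 17, set 1) → MISS  vc=[53, 21, 41, 9]
16: 0x4d (blk 9, set 1) → VC-HIT  vc=[53, 21, 41, 17]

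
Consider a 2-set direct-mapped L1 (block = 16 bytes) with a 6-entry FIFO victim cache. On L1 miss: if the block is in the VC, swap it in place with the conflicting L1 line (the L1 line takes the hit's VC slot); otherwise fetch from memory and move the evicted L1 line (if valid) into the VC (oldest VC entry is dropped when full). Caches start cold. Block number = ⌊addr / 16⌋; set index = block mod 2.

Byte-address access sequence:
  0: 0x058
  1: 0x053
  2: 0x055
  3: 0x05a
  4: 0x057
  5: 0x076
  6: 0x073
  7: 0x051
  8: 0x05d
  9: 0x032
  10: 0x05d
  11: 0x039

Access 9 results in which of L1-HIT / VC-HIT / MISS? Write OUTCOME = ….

0: 0x58 (blk 5, set 1) → MISS  vc=[]
1: 0x53 (blk 5, set 1) → L1-HIT  vc=[]
2: 0x55 (blk 5, set 1) → L1-HIT  vc=[]
3: 0x5a (blk 5, set 1) → L1-HIT  vc=[]
4: 0x57 (blk 5, set 1) → L1-HIT  vc=[]
5: 0x76 (blk 7, set 1) → MISS  vc=[5]
6: 0x73 (blk 7, set 1) → L1-HIT  vc=[5]
7: 0x51 (blk 5, set 1) → VC-HIT  vc=[7]
8: 0x5d (blk 5, set 1) → L1-HIT  vc=[7]
9: 0x32 (blk 3, set 1) → MISS  vc=[7, 5]
10: 0x5d (blk 5, set 1) → VC-HIT  vc=[7, 3]
11: 0x39 (blk 3, set 1) → VC-HIT  vc=[7, 5]

OUTCOME = MISS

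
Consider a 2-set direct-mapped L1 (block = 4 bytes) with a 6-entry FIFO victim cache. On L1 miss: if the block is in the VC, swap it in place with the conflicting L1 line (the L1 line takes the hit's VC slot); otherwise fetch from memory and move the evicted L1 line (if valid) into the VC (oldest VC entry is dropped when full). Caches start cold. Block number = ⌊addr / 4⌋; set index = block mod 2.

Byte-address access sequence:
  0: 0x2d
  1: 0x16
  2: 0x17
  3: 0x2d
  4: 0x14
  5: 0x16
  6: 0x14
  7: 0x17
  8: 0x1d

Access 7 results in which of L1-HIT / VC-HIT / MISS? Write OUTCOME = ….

OUTCOME = L1-HIT

  [0] addr=0x2d blk=11 s=1: MISS | VC []
  [1] addr=0x16 blk=5 s=1: MISS | VC [11]
  [2] addr=0x17 blk=5 s=1: L1-HIT | VC [11]
  [3] addr=0x2d blk=11 s=1: VC-HIT | VC [5]
  [4] addr=0x14 blk=5 s=1: VC-HIT | VC [11]
  [5] addr=0x16 blk=5 s=1: L1-HIT | VC [11]
  [6] addr=0x14 blk=5 s=1: L1-HIT | VC [11]
  [7] addr=0x17 blk=5 s=1: L1-HIT | VC [11]
  [8] addr=0x1d blk=7 s=1: MISS | VC [11, 5]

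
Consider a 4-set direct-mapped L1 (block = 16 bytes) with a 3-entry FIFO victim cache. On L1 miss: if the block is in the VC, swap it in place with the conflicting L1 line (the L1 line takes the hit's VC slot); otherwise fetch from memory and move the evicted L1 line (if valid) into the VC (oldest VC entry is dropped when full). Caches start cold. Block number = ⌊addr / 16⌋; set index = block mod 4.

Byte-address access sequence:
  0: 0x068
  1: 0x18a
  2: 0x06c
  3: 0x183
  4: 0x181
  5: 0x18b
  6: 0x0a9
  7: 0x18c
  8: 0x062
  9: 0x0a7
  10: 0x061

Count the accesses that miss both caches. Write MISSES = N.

#0 0x68→b6/s2 MISS; vc=[]
#1 0x18a→b24/s0 MISS; vc=[]
#2 0x6c→b6/s2 L1-HIT; vc=[]
#3 0x183→b24/s0 L1-HIT; vc=[]
#4 0x181→b24/s0 L1-HIT; vc=[]
#5 0x18b→b24/s0 L1-HIT; vc=[]
#6 0xa9→b10/s2 MISS; vc=[6]
#7 0x18c→b24/s0 L1-HIT; vc=[6]
#8 0x62→b6/s2 VC-HIT; vc=[10]
#9 0xa7→b10/s2 VC-HIT; vc=[6]
#10 0x61→b6/s2 VC-HIT; vc=[10]

MISSES = 3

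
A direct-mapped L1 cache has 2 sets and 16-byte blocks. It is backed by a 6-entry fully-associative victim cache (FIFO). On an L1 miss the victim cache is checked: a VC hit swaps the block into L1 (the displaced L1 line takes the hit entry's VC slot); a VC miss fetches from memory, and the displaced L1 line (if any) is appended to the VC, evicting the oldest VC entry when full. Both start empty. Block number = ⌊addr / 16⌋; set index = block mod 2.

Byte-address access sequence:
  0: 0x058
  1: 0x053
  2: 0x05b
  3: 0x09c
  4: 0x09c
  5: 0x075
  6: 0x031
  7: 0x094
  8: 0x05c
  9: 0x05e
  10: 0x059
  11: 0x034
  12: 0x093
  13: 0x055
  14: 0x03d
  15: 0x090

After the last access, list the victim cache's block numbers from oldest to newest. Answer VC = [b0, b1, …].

0: 0x58 (blk 5, set 1) → MISS  vc=[]
1: 0x53 (blk 5, set 1) → L1-HIT  vc=[]
2: 0x5b (blk 5, set 1) → L1-HIT  vc=[]
3: 0x9c (blk 9, set 1) → MISS  vc=[5]
4: 0x9c (blk 9, set 1) → L1-HIT  vc=[5]
5: 0x75 (blk 7, set 1) → MISS  vc=[5, 9]
6: 0x31 (blk 3, set 1) → MISS  vc=[5, 9, 7]
7: 0x94 (blk 9, set 1) → VC-HIT  vc=[5, 3, 7]
8: 0x5c (blk 5, set 1) → VC-HIT  vc=[9, 3, 7]
9: 0x5e (blk 5, set 1) → L1-HIT  vc=[9, 3, 7]
10: 0x59 (blk 5, set 1) → L1-HIT  vc=[9, 3, 7]
11: 0x34 (blk 3, set 1) → VC-HIT  vc=[9, 5, 7]
12: 0x93 (blk 9, set 1) → VC-HIT  vc=[3, 5, 7]
13: 0x55 (blk 5, set 1) → VC-HIT  vc=[3, 9, 7]
14: 0x3d (blk 3, set 1) → VC-HIT  vc=[5, 9, 7]
15: 0x90 (blk 9, set 1) → VC-HIT  vc=[5, 3, 7]

VC = [5, 3, 7]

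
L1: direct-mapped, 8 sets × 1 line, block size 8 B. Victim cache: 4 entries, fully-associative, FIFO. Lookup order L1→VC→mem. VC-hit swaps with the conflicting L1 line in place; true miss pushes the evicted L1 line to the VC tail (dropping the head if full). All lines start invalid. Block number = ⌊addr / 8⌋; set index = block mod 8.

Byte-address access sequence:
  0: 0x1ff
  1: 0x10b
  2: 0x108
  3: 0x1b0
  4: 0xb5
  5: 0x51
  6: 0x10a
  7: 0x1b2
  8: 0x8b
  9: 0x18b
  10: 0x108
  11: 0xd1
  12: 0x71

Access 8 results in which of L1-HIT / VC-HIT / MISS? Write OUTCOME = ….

0: 0x1ff (blk 63, set 7) → MISS  vc=[]
1: 0x10b (blk 33, set 1) → MISS  vc=[]
2: 0x108 (blk 33, set 1) → L1-HIT  vc=[]
3: 0x1b0 (blk 54, set 6) → MISS  vc=[]
4: 0xb5 (blk 22, set 6) → MISS  vc=[54]
5: 0x51 (blk 10, set 2) → MISS  vc=[54]
6: 0x10a (blk 33, set 1) → L1-HIT  vc=[54]
7: 0x1b2 (blk 54, set 6) → VC-HIT  vc=[22]
8: 0x8b (blk 17, set 1) → MISS  vc=[22, 33]
9: 0x18b (blk 49, set 1) → MISS  vc=[22, 33, 17]
10: 0x108 (blk 33, set 1) → VC-HIT  vc=[22, 49, 17]
11: 0xd1 (blk 26, set 2) → MISS  vc=[22, 49, 17, 10]
12: 0x71 (blk 14, set 6) → MISS  vc=[49, 17, 10, 54]

OUTCOME = MISS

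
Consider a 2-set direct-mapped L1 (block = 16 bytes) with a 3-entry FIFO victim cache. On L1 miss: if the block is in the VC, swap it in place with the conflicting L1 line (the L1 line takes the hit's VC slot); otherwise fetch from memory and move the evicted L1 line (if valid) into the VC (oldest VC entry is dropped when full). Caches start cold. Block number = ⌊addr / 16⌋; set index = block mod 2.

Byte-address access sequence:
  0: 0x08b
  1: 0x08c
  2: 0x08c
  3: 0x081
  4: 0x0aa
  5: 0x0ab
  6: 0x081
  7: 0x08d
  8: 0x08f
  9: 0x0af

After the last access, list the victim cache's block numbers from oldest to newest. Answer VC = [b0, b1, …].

#0 0x8b→b8/s0 MISS; vc=[]
#1 0x8c→b8/s0 L1-HIT; vc=[]
#2 0x8c→b8/s0 L1-HIT; vc=[]
#3 0x81→b8/s0 L1-HIT; vc=[]
#4 0xaa→b10/s0 MISS; vc=[8]
#5 0xab→b10/s0 L1-HIT; vc=[8]
#6 0x81→b8/s0 VC-HIT; vc=[10]
#7 0x8d→b8/s0 L1-HIT; vc=[10]
#8 0x8f→b8/s0 L1-HIT; vc=[10]
#9 0xaf→b10/s0 VC-HIT; vc=[8]

VC = [8]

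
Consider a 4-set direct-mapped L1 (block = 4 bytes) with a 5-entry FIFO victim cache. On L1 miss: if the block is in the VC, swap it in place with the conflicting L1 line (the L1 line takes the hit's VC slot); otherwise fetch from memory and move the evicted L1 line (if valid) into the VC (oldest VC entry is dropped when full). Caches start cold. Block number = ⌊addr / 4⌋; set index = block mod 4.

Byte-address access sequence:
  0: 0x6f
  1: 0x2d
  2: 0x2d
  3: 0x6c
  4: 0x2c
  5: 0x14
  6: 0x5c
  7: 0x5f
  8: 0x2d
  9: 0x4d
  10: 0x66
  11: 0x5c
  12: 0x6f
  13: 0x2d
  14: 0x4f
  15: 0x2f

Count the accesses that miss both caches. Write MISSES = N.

MISSES = 6

#0 0x6f→b27/s3 MISS; vc=[]
#1 0x2d→b11/s3 MISS; vc=[27]
#2 0x2d→b11/s3 L1-HIT; vc=[27]
#3 0x6c→b27/s3 VC-HIT; vc=[11]
#4 0x2c→b11/s3 VC-HIT; vc=[27]
#5 0x14→b5/s1 MISS; vc=[27]
#6 0x5c→b23/s3 MISS; vc=[27,11]
#7 0x5f→b23/s3 L1-HIT; vc=[27,11]
#8 0x2d→b11/s3 VC-HIT; vc=[27,23]
#9 0x4d→b19/s3 MISS; vc=[27,23,11]
#10 0x66→b25/s1 MISS; vc=[27,23,11,5]
#11 0x5c→b23/s3 VC-HIT; vc=[27,19,11,5]
#12 0x6f→b27/s3 VC-HIT; vc=[23,19,11,5]
#13 0x2d→b11/s3 VC-HIT; vc=[23,19,27,5]
#14 0x4f→b19/s3 VC-HIT; vc=[23,11,27,5]
#15 0x2f→b11/s3 VC-HIT; vc=[23,19,27,5]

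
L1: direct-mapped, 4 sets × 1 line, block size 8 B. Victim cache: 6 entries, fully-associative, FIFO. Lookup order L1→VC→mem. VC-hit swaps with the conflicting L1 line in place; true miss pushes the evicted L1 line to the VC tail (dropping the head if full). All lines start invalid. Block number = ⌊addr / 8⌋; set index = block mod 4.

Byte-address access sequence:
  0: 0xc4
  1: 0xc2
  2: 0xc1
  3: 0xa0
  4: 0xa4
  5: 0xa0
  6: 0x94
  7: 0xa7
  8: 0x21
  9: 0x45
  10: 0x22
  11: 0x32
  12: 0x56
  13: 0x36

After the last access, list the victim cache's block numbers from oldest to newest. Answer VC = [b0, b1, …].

  [0] addr=0xc4 blk=24 s=0: MISS | VC []
  [1] addr=0xc2 blk=24 s=0: L1-HIT | VC []
  [2] addr=0xc1 blk=24 s=0: L1-HIT | VC []
  [3] addr=0xa0 blk=20 s=0: MISS | VC [24]
  [4] addr=0xa4 blk=20 s=0: L1-HIT | VC [24]
  [5] addr=0xa0 blk=20 s=0: L1-HIT | VC [24]
  [6] addr=0x94 blk=18 s=2: MISS | VC [24]
  [7] addr=0xa7 blk=20 s=0: L1-HIT | VC [24]
  [8] addr=0x21 blk=4 s=0: MISS | VC [24, 20]
  [9] addr=0x45 blk=8 s=0: MISS | VC [24, 20, 4]
  [10] addr=0x22 blk=4 s=0: VC-HIT | VC [24, 20, 8]
  [11] addr=0x32 blk=6 s=2: MISS | VC [24, 20, 8, 18]
  [12] addr=0x56 blk=10 s=2: MISS | VC [24, 20, 8, 18, 6]
  [13] addr=0x36 blk=6 s=2: VC-HIT | VC [24, 20, 8, 18, 10]

VC = [24, 20, 8, 18, 10]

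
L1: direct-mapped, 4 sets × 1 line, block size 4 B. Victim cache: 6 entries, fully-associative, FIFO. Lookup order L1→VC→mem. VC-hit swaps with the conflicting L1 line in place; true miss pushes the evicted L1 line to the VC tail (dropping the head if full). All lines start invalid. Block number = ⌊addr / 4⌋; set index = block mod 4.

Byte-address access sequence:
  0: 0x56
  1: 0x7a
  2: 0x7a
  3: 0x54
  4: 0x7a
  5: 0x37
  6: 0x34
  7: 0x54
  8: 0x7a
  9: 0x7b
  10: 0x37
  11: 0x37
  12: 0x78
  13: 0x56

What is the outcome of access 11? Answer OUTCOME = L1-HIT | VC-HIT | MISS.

#0 0x56→b21/s1 MISS; vc=[]
#1 0x7a→b30/s2 MISS; vc=[]
#2 0x7a→b30/s2 L1-HIT; vc=[]
#3 0x54→b21/s1 L1-HIT; vc=[]
#4 0x7a→b30/s2 L1-HIT; vc=[]
#5 0x37→b13/s1 MISS; vc=[21]
#6 0x34→b13/s1 L1-HIT; vc=[21]
#7 0x54→b21/s1 VC-HIT; vc=[13]
#8 0x7a→b30/s2 L1-HIT; vc=[13]
#9 0x7b→b30/s2 L1-HIT; vc=[13]
#10 0x37→b13/s1 VC-HIT; vc=[21]
#11 0x37→b13/s1 L1-HIT; vc=[21]
#12 0x78→b30/s2 L1-HIT; vc=[21]
#13 0x56→b21/s1 VC-HIT; vc=[13]

OUTCOME = L1-HIT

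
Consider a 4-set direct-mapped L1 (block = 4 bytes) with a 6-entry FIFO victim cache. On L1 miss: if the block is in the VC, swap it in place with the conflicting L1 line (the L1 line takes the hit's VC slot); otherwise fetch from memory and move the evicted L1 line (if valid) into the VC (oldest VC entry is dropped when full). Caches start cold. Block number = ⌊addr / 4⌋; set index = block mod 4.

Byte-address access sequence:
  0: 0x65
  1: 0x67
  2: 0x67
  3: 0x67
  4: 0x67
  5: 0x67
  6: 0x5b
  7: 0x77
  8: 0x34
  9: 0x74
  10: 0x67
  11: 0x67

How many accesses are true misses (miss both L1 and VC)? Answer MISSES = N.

MISSES = 4

#0 0x65→b25/s1 MISS; vc=[]
#1 0x67→b25/s1 L1-HIT; vc=[]
#2 0x67→b25/s1 L1-HIT; vc=[]
#3 0x67→b25/s1 L1-HIT; vc=[]
#4 0x67→b25/s1 L1-HIT; vc=[]
#5 0x67→b25/s1 L1-HIT; vc=[]
#6 0x5b→b22/s2 MISS; vc=[]
#7 0x77→b29/s1 MISS; vc=[25]
#8 0x34→b13/s1 MISS; vc=[25,29]
#9 0x74→b29/s1 VC-HIT; vc=[25,13]
#10 0x67→b25/s1 VC-HIT; vc=[29,13]
#11 0x67→b25/s1 L1-HIT; vc=[29,13]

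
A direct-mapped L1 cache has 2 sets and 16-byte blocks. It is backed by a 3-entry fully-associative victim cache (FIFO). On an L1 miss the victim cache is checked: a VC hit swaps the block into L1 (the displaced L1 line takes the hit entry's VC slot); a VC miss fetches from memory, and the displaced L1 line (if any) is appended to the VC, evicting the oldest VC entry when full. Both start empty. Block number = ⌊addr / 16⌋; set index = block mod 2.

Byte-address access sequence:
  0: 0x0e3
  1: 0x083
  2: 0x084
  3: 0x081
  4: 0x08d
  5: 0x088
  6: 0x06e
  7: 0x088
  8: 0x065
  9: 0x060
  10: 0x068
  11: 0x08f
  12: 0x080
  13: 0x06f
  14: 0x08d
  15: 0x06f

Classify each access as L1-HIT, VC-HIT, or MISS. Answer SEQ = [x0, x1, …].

  [0] addr=0xe3 blk=14 s=0: MISS | VC []
  [1] addr=0x83 blk=8 s=0: MISS | VC [14]
  [2] addr=0x84 blk=8 s=0: L1-HIT | VC [14]
  [3] addr=0x81 blk=8 s=0: L1-HIT | VC [14]
  [4] addr=0x8d blk=8 s=0: L1-HIT | VC [14]
  [5] addr=0x88 blk=8 s=0: L1-HIT | VC [14]
  [6] addr=0x6e blk=6 s=0: MISS | VC [14, 8]
  [7] addr=0x88 blk=8 s=0: VC-HIT | VC [14, 6]
  [8] addr=0x65 blk=6 s=0: VC-HIT | VC [14, 8]
  [9] addr=0x60 blk=6 s=0: L1-HIT | VC [14, 8]
  [10] addr=0x68 blk=6 s=0: L1-HIT | VC [14, 8]
  [11] addr=0x8f blk=8 s=0: VC-HIT | VC [14, 6]
  [12] addr=0x80 blk=8 s=0: L1-HIT | VC [14, 6]
  [13] addr=0x6f blk=6 s=0: VC-HIT | VC [14, 8]
  [14] addr=0x8d blk=8 s=0: VC-HIT | VC [14, 6]
  [15] addr=0x6f blk=6 s=0: VC-HIT | VC [14, 8]

SEQ = [MISS, MISS, L1-HIT, L1-HIT, L1-HIT, L1-HIT, MISS, VC-HIT, VC-HIT, L1-HIT, L1-HIT, VC-HIT, L1-HIT, VC-HIT, VC-HIT, VC-HIT]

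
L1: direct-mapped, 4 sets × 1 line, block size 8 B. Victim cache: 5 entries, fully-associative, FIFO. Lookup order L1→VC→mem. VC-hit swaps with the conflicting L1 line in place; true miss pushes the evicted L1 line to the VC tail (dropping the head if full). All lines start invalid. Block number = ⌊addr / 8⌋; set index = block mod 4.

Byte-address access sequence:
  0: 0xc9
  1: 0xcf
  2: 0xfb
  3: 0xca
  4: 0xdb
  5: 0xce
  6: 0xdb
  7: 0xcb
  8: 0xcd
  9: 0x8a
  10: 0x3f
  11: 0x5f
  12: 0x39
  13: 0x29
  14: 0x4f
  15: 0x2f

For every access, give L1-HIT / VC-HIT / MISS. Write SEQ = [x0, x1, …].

  [0] addr=0xc9 blk=25 s=1: MISS | VC []
  [1] addr=0xcf blk=25 s=1: L1-HIT | VC []
  [2] addr=0xfb blk=31 s=3: MISS | VC []
  [3] addr=0xca blk=25 s=1: L1-HIT | VC []
  [4] addr=0xdb blk=27 s=3: MISS | VC [31]
  [5] addr=0xce blk=25 s=1: L1-HIT | VC [31]
  [6] addr=0xdb blk=27 s=3: L1-HIT | VC [31]
  [7] addr=0xcb blk=25 s=1: L1-HIT | VC [31]
  [8] addr=0xcd blk=25 s=1: L1-HIT | VC [31]
  [9] addr=0x8a blk=17 s=1: MISS | VC [31, 25]
  [10] addr=0x3f blk=7 s=3: MISS | VC [31, 25, 27]
  [11] addr=0x5f blk=11 s=3: MISS | VC [31, 25, 27, 7]
  [12] addr=0x39 blk=7 s=3: VC-HIT | VC [31, 25, 27, 11]
  [13] addr=0x29 blk=5 s=1: MISS | VC [31, 25, 27, 11, 17]
  [14] addr=0x4f blk=9 s=1: MISS | VC [25, 27, 11, 17, 5]
  [15] addr=0x2f blk=5 s=1: VC-HIT | VC [25, 27, 11, 17, 9]

SEQ = [MISS, L1-HIT, MISS, L1-HIT, MISS, L1-HIT, L1-HIT, L1-HIT, L1-HIT, MISS, MISS, MISS, VC-HIT, MISS, MISS, VC-HIT]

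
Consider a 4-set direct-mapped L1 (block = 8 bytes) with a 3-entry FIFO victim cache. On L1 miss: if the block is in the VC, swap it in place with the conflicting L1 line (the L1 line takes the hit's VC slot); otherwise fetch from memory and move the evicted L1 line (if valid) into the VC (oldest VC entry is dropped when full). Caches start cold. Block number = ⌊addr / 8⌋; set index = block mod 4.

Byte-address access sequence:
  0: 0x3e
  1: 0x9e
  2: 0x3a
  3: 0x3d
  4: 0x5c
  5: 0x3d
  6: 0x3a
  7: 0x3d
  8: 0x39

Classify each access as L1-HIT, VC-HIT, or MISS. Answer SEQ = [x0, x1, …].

#0 0x3e→b7/s3 MISS; vc=[]
#1 0x9e→b19/s3 MISS; vc=[7]
#2 0x3a→b7/s3 VC-HIT; vc=[19]
#3 0x3d→b7/s3 L1-HIT; vc=[19]
#4 0x5c→b11/s3 MISS; vc=[19,7]
#5 0x3d→b7/s3 VC-HIT; vc=[19,11]
#6 0x3a→b7/s3 L1-HIT; vc=[19,11]
#7 0x3d→b7/s3 L1-HIT; vc=[19,11]
#8 0x39→b7/s3 L1-HIT; vc=[19,11]

SEQ = [MISS, MISS, VC-HIT, L1-HIT, MISS, VC-HIT, L1-HIT, L1-HIT, L1-HIT]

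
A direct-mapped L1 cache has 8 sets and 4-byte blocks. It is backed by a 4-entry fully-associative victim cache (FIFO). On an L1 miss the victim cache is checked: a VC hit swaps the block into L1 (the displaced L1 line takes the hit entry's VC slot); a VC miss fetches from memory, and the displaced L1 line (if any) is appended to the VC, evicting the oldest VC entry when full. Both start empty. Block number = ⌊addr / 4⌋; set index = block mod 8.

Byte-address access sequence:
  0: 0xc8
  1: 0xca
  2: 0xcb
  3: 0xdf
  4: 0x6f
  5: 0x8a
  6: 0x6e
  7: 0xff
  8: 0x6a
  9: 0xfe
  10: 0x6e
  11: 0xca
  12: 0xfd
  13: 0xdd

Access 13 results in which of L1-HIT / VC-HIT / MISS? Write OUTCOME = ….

OUTCOME = VC-HIT

  [0] addr=0xc8 blk=50 s=2: MISS | VC []
  [1] addr=0xca blk=50 s=2: L1-HIT | VC []
  [2] addr=0xcb blk=50 s=2: L1-HIT | VC []
  [3] addr=0xdf blk=55 s=7: MISS | VC []
  [4] addr=0x6f blk=27 s=3: MISS | VC []
  [5] addr=0x8a blk=34 s=2: MISS | VC [50]
  [6] addr=0x6e blk=27 s=3: L1-HIT | VC [50]
  [7] addr=0xff blk=63 s=7: MISS | VC [50, 55]
  [8] addr=0x6a blk=26 s=2: MISS | VC [50, 55, 34]
  [9] addr=0xfe blk=63 s=7: L1-HIT | VC [50, 55, 34]
  [10] addr=0x6e blk=27 s=3: L1-HIT | VC [50, 55, 34]
  [11] addr=0xca blk=50 s=2: VC-HIT | VC [26, 55, 34]
  [12] addr=0xfd blk=63 s=7: L1-HIT | VC [26, 55, 34]
  [13] addr=0xdd blk=55 s=7: VC-HIT | VC [26, 63, 34]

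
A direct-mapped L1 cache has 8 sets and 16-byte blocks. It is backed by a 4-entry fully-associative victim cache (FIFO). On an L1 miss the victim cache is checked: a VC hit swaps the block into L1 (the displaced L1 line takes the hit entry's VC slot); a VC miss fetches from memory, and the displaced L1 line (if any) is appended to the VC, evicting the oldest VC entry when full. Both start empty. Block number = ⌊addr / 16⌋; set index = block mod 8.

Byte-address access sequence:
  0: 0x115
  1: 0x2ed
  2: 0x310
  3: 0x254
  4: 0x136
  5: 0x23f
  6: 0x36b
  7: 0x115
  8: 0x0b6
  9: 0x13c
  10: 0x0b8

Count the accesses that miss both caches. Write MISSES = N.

MISSES = 8

0: 0x115 (blk 17, set 1) → MISS  vc=[]
1: 0x2ed (blk 46, set 6) → MISS  vc=[]
2: 0x310 (blk 49, set 1) → MISS  vc=[17]
3: 0x254 (blk 37, set 5) → MISS  vc=[17]
4: 0x136 (blk 19, set 3) → MISS  vc=[17]
5: 0x23f (blk 35, set 3) → MISS  vc=[17, 19]
6: 0x36b (blk 54, set 6) → MISS  vc=[17, 19, 46]
7: 0x115 (blk 17, set 1) → VC-HIT  vc=[49, 19, 46]
8: 0xb6 (blk 11, set 3) → MISS  vc=[49, 19, 46, 35]
9: 0x13c (blk 19, set 3) → VC-HIT  vc=[49, 11, 46, 35]
10: 0xb8 (blk 11, set 3) → VC-HIT  vc=[49, 19, 46, 35]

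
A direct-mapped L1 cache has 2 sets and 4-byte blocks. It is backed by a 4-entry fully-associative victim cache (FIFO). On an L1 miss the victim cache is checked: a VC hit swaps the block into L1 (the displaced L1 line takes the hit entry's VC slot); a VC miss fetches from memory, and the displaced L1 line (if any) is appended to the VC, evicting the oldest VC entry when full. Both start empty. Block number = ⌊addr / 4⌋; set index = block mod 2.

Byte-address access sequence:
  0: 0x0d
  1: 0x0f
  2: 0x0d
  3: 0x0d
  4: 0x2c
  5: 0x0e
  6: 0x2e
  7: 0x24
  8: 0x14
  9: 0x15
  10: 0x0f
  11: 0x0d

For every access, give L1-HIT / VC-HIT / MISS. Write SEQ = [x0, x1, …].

SEQ = [MISS, L1-HIT, L1-HIT, L1-HIT, MISS, VC-HIT, VC-HIT, MISS, MISS, L1-HIT, VC-HIT, L1-HIT]

#0 0xd→b3/s1 MISS; vc=[]
#1 0xf→b3/s1 L1-HIT; vc=[]
#2 0xd→b3/s1 L1-HIT; vc=[]
#3 0xd→b3/s1 L1-HIT; vc=[]
#4 0x2c→b11/s1 MISS; vc=[3]
#5 0xe→b3/s1 VC-HIT; vc=[11]
#6 0x2e→b11/s1 VC-HIT; vc=[3]
#7 0x24→b9/s1 MISS; vc=[3,11]
#8 0x14→b5/s1 MISS; vc=[3,11,9]
#9 0x15→b5/s1 L1-HIT; vc=[3,11,9]
#10 0xf→b3/s1 VC-HIT; vc=[5,11,9]
#11 0xd→b3/s1 L1-HIT; vc=[5,11,9]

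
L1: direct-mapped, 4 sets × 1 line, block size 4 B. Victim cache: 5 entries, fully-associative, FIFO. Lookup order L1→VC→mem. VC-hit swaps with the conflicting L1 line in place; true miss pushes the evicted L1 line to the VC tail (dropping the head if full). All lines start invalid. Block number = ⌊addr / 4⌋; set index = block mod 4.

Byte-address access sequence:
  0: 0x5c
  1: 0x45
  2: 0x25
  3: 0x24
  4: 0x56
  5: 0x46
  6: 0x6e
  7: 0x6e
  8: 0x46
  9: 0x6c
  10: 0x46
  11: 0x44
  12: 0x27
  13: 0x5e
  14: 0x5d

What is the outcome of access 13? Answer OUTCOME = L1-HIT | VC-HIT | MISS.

0: 0x5c (blk 23, set 3) → MISS  vc=[]
1: 0x45 (blk 17, set 1) → MISS  vc=[]
2: 0x25 (blk 9, set 1) → MISS  vc=[17]
3: 0x24 (blk 9, set 1) → L1-HIT  vc=[17]
4: 0x56 (blk 21, set 1) → MISS  vc=[17, 9]
5: 0x46 (blk 17, set 1) → VC-HIT  vc=[21, 9]
6: 0x6e (blk 27, set 3) → MISS  vc=[21, 9, 23]
7: 0x6e (blk 27, set 3) → L1-HIT  vc=[21, 9, 23]
8: 0x46 (blk 17, set 1) → L1-HIT  vc=[21, 9, 23]
9: 0x6c (blk 27, set 3) → L1-HIT  vc=[21, 9, 23]
10: 0x46 (blk 17, set 1) → L1-HIT  vc=[21, 9, 23]
11: 0x44 (blk 17, set 1) → L1-HIT  vc=[21, 9, 23]
12: 0x27 (blk 9, set 1) → VC-HIT  vc=[21, 17, 23]
13: 0x5e (blk 23, set 3) → VC-HIT  vc=[21, 17, 27]
14: 0x5d (blk 23, set 3) → L1-HIT  vc=[21, 17, 27]

OUTCOME = VC-HIT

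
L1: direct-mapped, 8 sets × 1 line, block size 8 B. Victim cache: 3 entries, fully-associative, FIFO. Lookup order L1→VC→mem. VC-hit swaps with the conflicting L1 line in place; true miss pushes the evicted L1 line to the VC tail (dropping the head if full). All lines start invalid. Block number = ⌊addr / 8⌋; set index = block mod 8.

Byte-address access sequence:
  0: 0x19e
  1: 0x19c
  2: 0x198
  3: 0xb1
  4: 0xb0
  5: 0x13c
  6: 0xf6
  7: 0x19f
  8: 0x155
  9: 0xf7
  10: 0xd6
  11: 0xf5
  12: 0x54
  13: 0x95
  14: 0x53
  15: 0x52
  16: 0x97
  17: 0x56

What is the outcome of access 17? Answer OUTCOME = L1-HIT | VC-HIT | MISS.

OUTCOME = VC-HIT

  [0] addr=0x19e blk=51 s=3: MISS | VC []
  [1] addr=0x19c blk=51 s=3: L1-HIT | VC []
  [2] addr=0x198 blk=51 s=3: L1-HIT | VC []
  [3] addr=0xb1 blk=22 s=6: MISS | VC []
  [4] addr=0xb0 blk=22 s=6: L1-HIT | VC []
  [5] addr=0x13c blk=39 s=7: MISS | VC []
  [6] addr=0xf6 blk=30 s=6: MISS | VC [22]
  [7] addr=0x19f blk=51 s=3: L1-HIT | VC [22]
  [8] addr=0x155 blk=42 s=2: MISS | VC [22]
  [9] addr=0xf7 blk=30 s=6: L1-HIT | VC [22]
  [10] addr=0xd6 blk=26 s=2: MISS | VC [22, 42]
  [11] addr=0xf5 blk=30 s=6: L1-HIT | VC [22, 42]
  [12] addr=0x54 blk=10 s=2: MISS | VC [22, 42, 26]
  [13] addr=0x95 blk=18 s=2: MISS | VC [42, 26, 10]
  [14] addr=0x53 blk=10 s=2: VC-HIT | VC [42, 26, 18]
  [15] addr=0x52 blk=10 s=2: L1-HIT | VC [42, 26, 18]
  [16] addr=0x97 blk=18 s=2: VC-HIT | VC [42, 26, 10]
  [17] addr=0x56 blk=10 s=2: VC-HIT | VC [42, 26, 18]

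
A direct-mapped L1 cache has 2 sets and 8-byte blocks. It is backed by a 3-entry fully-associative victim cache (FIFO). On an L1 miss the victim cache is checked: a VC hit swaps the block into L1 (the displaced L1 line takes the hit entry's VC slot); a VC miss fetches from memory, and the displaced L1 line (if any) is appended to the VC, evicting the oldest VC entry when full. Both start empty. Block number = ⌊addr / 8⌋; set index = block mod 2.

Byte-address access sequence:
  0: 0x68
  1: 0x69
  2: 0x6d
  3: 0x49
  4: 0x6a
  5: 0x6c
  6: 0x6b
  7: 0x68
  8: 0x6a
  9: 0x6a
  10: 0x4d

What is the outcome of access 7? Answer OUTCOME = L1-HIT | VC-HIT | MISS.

#0 0x68→b13/s1 MISS; vc=[]
#1 0x69→b13/s1 L1-HIT; vc=[]
#2 0x6d→b13/s1 L1-HIT; vc=[]
#3 0x49→b9/s1 MISS; vc=[13]
#4 0x6a→b13/s1 VC-HIT; vc=[9]
#5 0x6c→b13/s1 L1-HIT; vc=[9]
#6 0x6b→b13/s1 L1-HIT; vc=[9]
#7 0x68→b13/s1 L1-HIT; vc=[9]
#8 0x6a→b13/s1 L1-HIT; vc=[9]
#9 0x6a→b13/s1 L1-HIT; vc=[9]
#10 0x4d→b9/s1 VC-HIT; vc=[13]

OUTCOME = L1-HIT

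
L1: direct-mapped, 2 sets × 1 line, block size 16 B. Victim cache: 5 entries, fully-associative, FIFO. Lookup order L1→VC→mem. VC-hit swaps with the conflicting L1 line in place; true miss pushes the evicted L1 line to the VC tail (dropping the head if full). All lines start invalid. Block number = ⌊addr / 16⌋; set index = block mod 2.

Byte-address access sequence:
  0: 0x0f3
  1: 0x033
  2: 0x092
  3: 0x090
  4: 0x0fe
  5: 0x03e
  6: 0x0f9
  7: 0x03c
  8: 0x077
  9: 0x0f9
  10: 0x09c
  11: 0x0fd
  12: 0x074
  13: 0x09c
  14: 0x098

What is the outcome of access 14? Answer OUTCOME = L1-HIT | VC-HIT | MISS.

0: 0xf3 (blk 15, set 1) → MISS  vc=[]
1: 0x33 (blk 3, set 1) → MISS  vc=[15]
2: 0x92 (blk 9, set 1) → MISS  vc=[15, 3]
3: 0x90 (blk 9, set 1) → L1-HIT  vc=[15, 3]
4: 0xfe (blk 15, set 1) → VC-HIT  vc=[9, 3]
5: 0x3e (blk 3, set 1) → VC-HIT  vc=[9, 15]
6: 0xf9 (blk 15, set 1) → VC-HIT  vc=[9, 3]
7: 0x3c (blk 3, set 1) → VC-HIT  vc=[9, 15]
8: 0x77 (blk 7, set 1) → MISS  vc=[9, 15, 3]
9: 0xf9 (blk 15, set 1) → VC-HIT  vc=[9, 7, 3]
10: 0x9c (blk 9, set 1) → VC-HIT  vc=[15, 7, 3]
11: 0xfd (blk 15, set 1) → VC-HIT  vc=[9, 7, 3]
12: 0x74 (blk 7, set 1) → VC-HIT  vc=[9, 15, 3]
13: 0x9c (blk 9, set 1) → VC-HIT  vc=[7, 15, 3]
14: 0x98 (blk 9, set 1) → L1-HIT  vc=[7, 15, 3]

OUTCOME = L1-HIT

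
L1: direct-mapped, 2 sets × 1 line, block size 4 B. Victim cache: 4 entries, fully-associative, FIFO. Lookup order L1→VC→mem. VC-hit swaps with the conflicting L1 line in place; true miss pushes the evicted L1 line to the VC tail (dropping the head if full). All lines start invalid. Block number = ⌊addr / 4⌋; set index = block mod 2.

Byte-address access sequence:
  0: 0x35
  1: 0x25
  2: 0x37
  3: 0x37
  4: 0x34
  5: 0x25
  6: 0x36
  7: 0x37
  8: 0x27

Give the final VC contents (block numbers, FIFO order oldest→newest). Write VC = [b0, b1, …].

VC = [13]

0: 0x35 (blk 13, set 1) → MISS  vc=[]
1: 0x25 (blk 9, set 1) → MISS  vc=[13]
2: 0x37 (blk 13, set 1) → VC-HIT  vc=[9]
3: 0x37 (blk 13, set 1) → L1-HIT  vc=[9]
4: 0x34 (blk 13, set 1) → L1-HIT  vc=[9]
5: 0x25 (blk 9, set 1) → VC-HIT  vc=[13]
6: 0x36 (blk 13, set 1) → VC-HIT  vc=[9]
7: 0x37 (blk 13, set 1) → L1-HIT  vc=[9]
8: 0x27 (blk 9, set 1) → VC-HIT  vc=[13]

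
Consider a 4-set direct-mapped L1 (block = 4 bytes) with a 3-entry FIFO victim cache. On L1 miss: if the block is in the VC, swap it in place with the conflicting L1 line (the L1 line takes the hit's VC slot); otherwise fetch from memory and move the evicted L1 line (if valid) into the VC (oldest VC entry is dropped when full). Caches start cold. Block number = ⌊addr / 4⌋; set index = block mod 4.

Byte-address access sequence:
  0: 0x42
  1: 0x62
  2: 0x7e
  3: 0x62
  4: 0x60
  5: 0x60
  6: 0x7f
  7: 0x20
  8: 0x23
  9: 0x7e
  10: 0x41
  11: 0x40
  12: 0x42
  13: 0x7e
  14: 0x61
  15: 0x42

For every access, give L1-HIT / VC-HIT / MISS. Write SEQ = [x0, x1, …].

SEQ = [MISS, MISS, MISS, L1-HIT, L1-HIT, L1-HIT, L1-HIT, MISS, L1-HIT, L1-HIT, VC-HIT, L1-HIT, L1-HIT, L1-HIT, VC-HIT, VC-HIT]

0: 0x42 (blk 16, set 0) → MISS  vc=[]
1: 0x62 (blk 24, set 0) → MISS  vc=[16]
2: 0x7e (blk 31, set 3) → MISS  vc=[16]
3: 0x62 (blk 24, set 0) → L1-HIT  vc=[16]
4: 0x60 (blk 24, set 0) → L1-HIT  vc=[16]
5: 0x60 (blk 24, set 0) → L1-HIT  vc=[16]
6: 0x7f (blk 31, set 3) → L1-HIT  vc=[16]
7: 0x20 (blk 8, set 0) → MISS  vc=[16, 24]
8: 0x23 (blk 8, set 0) → L1-HIT  vc=[16, 24]
9: 0x7e (blk 31, set 3) → L1-HIT  vc=[16, 24]
10: 0x41 (blk 16, set 0) → VC-HIT  vc=[8, 24]
11: 0x40 (blk 16, set 0) → L1-HIT  vc=[8, 24]
12: 0x42 (blk 16, set 0) → L1-HIT  vc=[8, 24]
13: 0x7e (blk 31, set 3) → L1-HIT  vc=[8, 24]
14: 0x61 (blk 24, set 0) → VC-HIT  vc=[8, 16]
15: 0x42 (blk 16, set 0) → VC-HIT  vc=[8, 24]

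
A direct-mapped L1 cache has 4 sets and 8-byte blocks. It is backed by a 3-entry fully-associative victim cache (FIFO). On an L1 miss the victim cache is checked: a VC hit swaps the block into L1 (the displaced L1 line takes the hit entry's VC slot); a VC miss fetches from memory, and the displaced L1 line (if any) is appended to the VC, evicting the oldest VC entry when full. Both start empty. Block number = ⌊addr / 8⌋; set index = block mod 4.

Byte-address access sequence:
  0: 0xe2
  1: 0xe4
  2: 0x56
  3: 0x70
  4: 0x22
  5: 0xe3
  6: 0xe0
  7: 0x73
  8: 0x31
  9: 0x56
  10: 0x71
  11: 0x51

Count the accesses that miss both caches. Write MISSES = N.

#0 0xe2→b28/s0 MISS; vc=[]
#1 0xe4→b28/s0 L1-HIT; vc=[]
#2 0x56→b10/s2 MISS; vc=[]
#3 0x70→b14/s2 MISS; vc=[10]
#4 0x22→b4/s0 MISS; vc=[10,28]
#5 0xe3→b28/s0 VC-HIT; vc=[10,4]
#6 0xe0→b28/s0 L1-HIT; vc=[10,4]
#7 0x73→b14/s2 L1-HIT; vc=[10,4]
#8 0x31→b6/s2 MISS; vc=[10,4,14]
#9 0x56→b10/s2 VC-HIT; vc=[6,4,14]
#10 0x71→b14/s2 VC-HIT; vc=[6,4,10]
#11 0x51→b10/s2 VC-HIT; vc=[6,4,14]

MISSES = 5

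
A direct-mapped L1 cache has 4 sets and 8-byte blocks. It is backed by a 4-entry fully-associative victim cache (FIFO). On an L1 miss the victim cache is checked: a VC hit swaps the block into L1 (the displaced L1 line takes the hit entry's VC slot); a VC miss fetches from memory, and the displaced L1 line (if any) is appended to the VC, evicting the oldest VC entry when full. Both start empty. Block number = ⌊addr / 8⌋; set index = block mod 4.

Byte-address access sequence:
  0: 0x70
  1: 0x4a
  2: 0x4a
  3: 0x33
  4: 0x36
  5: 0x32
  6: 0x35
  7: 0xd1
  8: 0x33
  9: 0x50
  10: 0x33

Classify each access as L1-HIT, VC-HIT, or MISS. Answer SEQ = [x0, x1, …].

SEQ = [MISS, MISS, L1-HIT, MISS, L1-HIT, L1-HIT, L1-HIT, MISS, VC-HIT, MISS, VC-HIT]

#0 0x70→b14/s2 MISS; vc=[]
#1 0x4a→b9/s1 MISS; vc=[]
#2 0x4a→b9/s1 L1-HIT; vc=[]
#3 0x33→b6/s2 MISS; vc=[14]
#4 0x36→b6/s2 L1-HIT; vc=[14]
#5 0x32→b6/s2 L1-HIT; vc=[14]
#6 0x35→b6/s2 L1-HIT; vc=[14]
#7 0xd1→b26/s2 MISS; vc=[14,6]
#8 0x33→b6/s2 VC-HIT; vc=[14,26]
#9 0x50→b10/s2 MISS; vc=[14,26,6]
#10 0x33→b6/s2 VC-HIT; vc=[14,26,10]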